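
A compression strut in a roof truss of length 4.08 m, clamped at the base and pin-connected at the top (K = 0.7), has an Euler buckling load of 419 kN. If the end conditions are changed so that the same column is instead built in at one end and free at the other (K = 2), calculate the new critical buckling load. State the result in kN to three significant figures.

P_cr ≈ 51.3 kN

P_cr ∝ 1/K², so P_cr,new = P_cr,old × (K_old/K_new)² = 419 × (0.7/2)²
= 419 × 0.1225 = 51.3 kN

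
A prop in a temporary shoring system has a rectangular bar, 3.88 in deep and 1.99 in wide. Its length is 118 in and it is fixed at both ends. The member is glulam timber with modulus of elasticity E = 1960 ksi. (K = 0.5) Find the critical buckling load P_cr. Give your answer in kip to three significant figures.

Buckling occurs about the weak axis: I_min = h·b³/12 with b = 1.99 in (the shorter side).
I_min = 3.88×1.99³/12 = 2.548 in⁴
Effective length L_e = K·L = 0.5 × 118 = 59.00 in
P_cr = π²EI / L_e² = π² × 1960×10³ × 2.548 / 59.00² = 1.416×10^4 lb

P_cr ≈ 14.2 kip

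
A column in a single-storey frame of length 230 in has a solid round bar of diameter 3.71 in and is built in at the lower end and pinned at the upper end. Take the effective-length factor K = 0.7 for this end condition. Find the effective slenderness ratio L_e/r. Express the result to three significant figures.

For a solid circle r = d/4 = 3.71/4 = 0.9275 in
L_e = K·L = 0.7 × 230 = 161.0 in
λ = L_e / r_min = 161.00 / 0.9275 = 174

λ ≈ 174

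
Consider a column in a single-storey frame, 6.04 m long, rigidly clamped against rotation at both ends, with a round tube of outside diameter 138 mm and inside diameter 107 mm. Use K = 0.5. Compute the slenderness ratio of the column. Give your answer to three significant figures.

λ ≈ 69.2

d_o = 138 mm, d_i = 107 mm
I = π(d_o⁴ − d_i⁴)/64 = π(138⁴ − 107.0⁴)/64 = 1.137×10^7 mm⁴
A = 5.965×10^3 mm²;  r_min = √(I/A) = √(1.137×10^7/5.965×10^3) = 43.66 mm
L_e = K·L = 0.5 × 6.04 m = 3.020 m = 3020.0 mm
λ = L_e / r_min = 3020.0 / 43.66 = 69.2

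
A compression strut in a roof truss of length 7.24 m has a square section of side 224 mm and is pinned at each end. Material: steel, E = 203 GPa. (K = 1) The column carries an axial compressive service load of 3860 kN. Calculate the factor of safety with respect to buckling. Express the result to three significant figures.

n ≈ 2.08

I = a⁴/12 = 224⁴/12 = 2.098×10^8 mm⁴
I = 2.098×10^8 mm⁴ = 2.098×10^-4 m⁴
Effective length L_e = K·L = 1 × 7.24 = 7.240 m
P_cr = π²EI / L_e² = π² × 203×10⁹ × 2.098×10^-4 / 7.240² = 8.019×10^6 N
Factor of safety n = P_cr / P = 8019.2 / 3860 = 2.08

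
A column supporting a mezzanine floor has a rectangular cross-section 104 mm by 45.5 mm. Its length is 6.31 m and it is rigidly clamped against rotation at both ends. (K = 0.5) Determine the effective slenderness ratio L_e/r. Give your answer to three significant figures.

For a rectangle r_min = b/√12 = 45.5/√12 = 13.13 mm
L_e = K·L = 0.5 × 6.31 m = 3.155 m = 3155.0 mm
λ = L_e / r_min = 3155.0 / 13.13 = 240

λ ≈ 240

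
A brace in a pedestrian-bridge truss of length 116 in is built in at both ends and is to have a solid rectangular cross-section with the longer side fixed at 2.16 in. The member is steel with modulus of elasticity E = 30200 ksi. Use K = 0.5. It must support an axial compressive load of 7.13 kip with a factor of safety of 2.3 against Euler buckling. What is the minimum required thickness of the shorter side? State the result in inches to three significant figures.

Required P_cr = n·P = 2.3 × 7.13 = 16.40 kip
L_e = K·L = 0.5 × 116 = 58.00 in
Required I = P_cr·L_e²/(π²E) = 1.640×10^4 × 58.00² / (π² × 3.02×10^7) = 0.1851 in⁴
Rectangle, weak axis: I_min = h·b³/12 with h = 2.16 in fixed  ⇒  b = (12I/h)^(1/3) = 1.01 in

b ≈ 1.01 in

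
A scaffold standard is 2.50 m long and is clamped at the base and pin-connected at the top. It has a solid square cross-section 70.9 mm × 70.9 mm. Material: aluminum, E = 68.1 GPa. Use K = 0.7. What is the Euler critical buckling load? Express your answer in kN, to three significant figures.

I = a⁴/12 = 70.9⁴/12 = 2.106×10^6 mm⁴
I = 2.106×10^6 mm⁴ = 2.106×10^-6 m⁴
Effective length L_e = K·L = 0.7 × 2.50 = 1.750 m
P_cr = π²EI / L_e² = π² × 68.1×10⁹ × 2.106×10^-6 / 1.750² = 4.621×10^5 N

P_cr ≈ 462 kN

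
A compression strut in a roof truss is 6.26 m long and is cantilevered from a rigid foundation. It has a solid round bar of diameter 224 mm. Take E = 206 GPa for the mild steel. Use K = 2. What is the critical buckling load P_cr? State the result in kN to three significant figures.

I = πd⁴/64 = π×224⁴/64 = 1.236×10^8 mm⁴
I = 1.236×10^8 mm⁴ = 1.236×10^-4 m⁴
Effective length L_e = K·L = 2 × 6.26 = 12.52 m
P_cr = π²EI / L_e² = π² × 206×10⁹ × 1.236×10^-4 / 12.52² = 1.603×10^6 N

P_cr ≈ 1600 kN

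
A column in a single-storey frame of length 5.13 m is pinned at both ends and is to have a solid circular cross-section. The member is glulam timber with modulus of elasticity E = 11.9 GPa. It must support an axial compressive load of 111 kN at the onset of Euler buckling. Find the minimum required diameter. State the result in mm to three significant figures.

L_e = K·L = 1 × 5.13 = 5.130 m
Required I = P_cr·L_e²/(π²E) = 1.110×10^5 × 5.130² / (π² × 1.19×10^10) = 2.487×10^-5 m⁴
I_req = 2.487×10^7 mm⁴
Solid circle: I = πd⁴/64  ⇒  d = (64I/π)^(1/4) = (64×2.487×10^7/π)^(1/4) = 150 mm

d ≈ 150 mm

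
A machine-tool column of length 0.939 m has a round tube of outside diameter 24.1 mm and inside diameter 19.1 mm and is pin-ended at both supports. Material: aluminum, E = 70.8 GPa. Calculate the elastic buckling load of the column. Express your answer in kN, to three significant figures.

P_cr ≈ 7.95 kN

d_o = 24.1 mm, d_i = 19.1 mm
I = π(d_o⁴ − d_i⁴)/64 = π(24.1⁴ − 19.10⁴)/64 = 1.003×10^4 mm⁴
I = 1.003×10^4 mm⁴ = 1.003×10^-8 m⁴
Effective length L_e = K·L = 1 × 0.939 = 0.9390 m
P_cr = π²EI / L_e² = π² × 70.8×10⁹ × 1.003×10^-8 / 0.9390² = 7.946×10^3 N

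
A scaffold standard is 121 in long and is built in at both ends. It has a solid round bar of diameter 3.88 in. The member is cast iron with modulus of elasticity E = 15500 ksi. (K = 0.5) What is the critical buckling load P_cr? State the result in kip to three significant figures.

P_cr ≈ 465 kip

I = πd⁴/64 = π×3.88⁴/64 = 11.12 in⁴
Effective length L_e = K·L = 0.5 × 121 = 60.50 in
P_cr = π²EI / L_e² = π² × 15500×10³ × 11.12 / 60.50² = 4.650×10^5 lb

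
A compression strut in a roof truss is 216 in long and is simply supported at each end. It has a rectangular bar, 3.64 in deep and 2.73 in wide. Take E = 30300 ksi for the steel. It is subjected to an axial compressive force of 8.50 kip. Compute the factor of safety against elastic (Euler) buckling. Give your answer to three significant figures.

n ≈ 4.65

Buckling occurs about the weak axis: I_min = h·b³/12 with b = 2.73 in (the shorter side).
I_min = 3.64×2.73³/12 = 6.172 in⁴
Effective length L_e = K·L = 1 × 216 = 216.0 in
P_cr = π²EI / L_e² = π² × 30300×10³ × 6.172 / 216.0² = 3.956×10^4 lb
Factor of safety n = P_cr / P = 39.559 / 8.50 = 4.65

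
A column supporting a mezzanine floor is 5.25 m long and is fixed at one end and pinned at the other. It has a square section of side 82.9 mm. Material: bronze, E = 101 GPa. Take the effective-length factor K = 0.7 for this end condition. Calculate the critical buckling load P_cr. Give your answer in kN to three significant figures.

P_cr ≈ 290 kN

I = a⁴/12 = 82.9⁴/12 = 3.936×10^6 mm⁴
I = 3.936×10^6 mm⁴ = 3.936×10^-6 m⁴
Effective length L_e = K·L = 0.7 × 5.25 = 3.675 m
P_cr = π²EI / L_e² = π² × 101×10⁹ × 3.936×10^-6 / 3.675² = 2.905×10^5 N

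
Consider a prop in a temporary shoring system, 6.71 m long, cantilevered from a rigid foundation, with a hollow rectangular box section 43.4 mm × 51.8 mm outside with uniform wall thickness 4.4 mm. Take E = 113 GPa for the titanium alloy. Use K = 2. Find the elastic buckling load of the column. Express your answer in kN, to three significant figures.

Inner dimensions: h_i = 51.8 − 2×4.4 = 43.00 mm, b_i = 43.4 − 2×4.4 = 34.60 mm
Weak-axis I_min = (h_o·b_o³ − h_i·b_i³)/12 with b_o = 43.4, b_i = 34.60 mm (shorter outer/inner sides).
I_min = (51.8×43.4³ − 43.00×34.60³)/12 = 2.044×10^5 mm⁴
I = 2.044×10^5 mm⁴ = 2.044×10^-7 m⁴
Effective length L_e = K·L = 2 × 6.71 = 13.42 m
P_cr = π²EI / L_e² = π² × 113×10⁹ × 2.044×10^-7 / 13.42² = 1.266×10^3 N

P_cr ≈ 1.27 kN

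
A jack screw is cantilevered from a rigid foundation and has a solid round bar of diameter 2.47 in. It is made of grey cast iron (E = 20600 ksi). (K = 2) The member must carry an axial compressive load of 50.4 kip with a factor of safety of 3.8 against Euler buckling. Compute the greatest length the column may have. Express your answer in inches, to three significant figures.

L_max ≈ 22.0 in

I = πd⁴/64 = π×2.47⁴/64 = 1.827 in⁴
Required critical load P_cr = n·P = 3.8 × 50.4 = 191.5 kip = 1.915×10^5 lb
From P_cr = π²EI/(K·L)²:  L = (1/K)·√(π²EI/P_cr) = (1/2)·√(π²×2.06×10^7×1.827/1.915×10^5)
L = 22.0 in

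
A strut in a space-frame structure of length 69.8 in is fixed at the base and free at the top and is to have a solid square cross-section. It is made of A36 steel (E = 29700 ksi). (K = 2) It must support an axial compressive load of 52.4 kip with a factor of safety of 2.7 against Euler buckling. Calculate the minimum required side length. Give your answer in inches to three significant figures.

Required P_cr = n·P = 2.7 × 52.4 = 141.5 kip
L_e = K·L = 2 × 69.8 = 139.6 in
Required I = P_cr·L_e²/(π²E) = 1.415×10^5 × 139.6² / (π² × 2.97×10^7) = 9.406 in⁴
Solid square: I = a⁴/12  ⇒  a = (12I)^(1/4) = (12×9.406)^(1/4) = 3.26 in

a ≈ 3.26 in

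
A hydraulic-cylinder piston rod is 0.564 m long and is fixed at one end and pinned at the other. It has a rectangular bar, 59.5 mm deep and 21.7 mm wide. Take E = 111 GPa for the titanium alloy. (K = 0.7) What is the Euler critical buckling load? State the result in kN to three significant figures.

Buckling occurs about the weak axis: I_min = h·b³/12 with b = 21.7 mm (the shorter side).
I_min = 59.5×21.7³/12 = 5.067×10^4 mm⁴
I = 5.067×10^4 mm⁴ = 5.067×10^-8 m⁴
Effective length L_e = K·L = 0.7 × 0.564 = 0.3948 m
P_cr = π²EI / L_e² = π² × 111×10⁹ × 5.067×10^-8 / 0.3948² = 3.561×10^5 N

P_cr ≈ 356 kN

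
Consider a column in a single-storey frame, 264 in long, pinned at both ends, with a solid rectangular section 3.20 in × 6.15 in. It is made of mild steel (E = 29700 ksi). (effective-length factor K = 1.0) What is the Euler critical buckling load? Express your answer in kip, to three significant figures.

P_cr ≈ 70.6 kip

Buckling occurs about the weak axis: I_min = h·b³/12 with b = 3.20 in (the shorter side).
I_min = 6.15×3.20³/12 = 16.79 in⁴
Effective length L_e = K·L = 1 × 264 = 264.0 in
P_cr = π²EI / L_e² = π² × 29700×10³ × 16.79 / 264.0² = 7.063×10^4 lb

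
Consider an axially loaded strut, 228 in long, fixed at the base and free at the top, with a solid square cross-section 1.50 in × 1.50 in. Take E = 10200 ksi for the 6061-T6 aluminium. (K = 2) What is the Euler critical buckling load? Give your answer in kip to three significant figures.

P_cr ≈ 0.204 kip

I = a⁴/12 = 1.50⁴/12 = 0.4219 in⁴
Effective length L_e = K·L = 2 × 228 = 456.0 in
P_cr = π²EI / L_e² = π² × 10200×10³ × 0.4219 / 456.0² = 204.2 lb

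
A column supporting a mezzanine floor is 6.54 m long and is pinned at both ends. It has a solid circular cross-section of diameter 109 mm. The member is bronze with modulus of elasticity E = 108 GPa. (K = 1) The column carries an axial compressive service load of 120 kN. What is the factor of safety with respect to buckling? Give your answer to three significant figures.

n ≈ 1.44

I = πd⁴/64 = π×109⁴/64 = 6.929×10^6 mm⁴
I = 6.929×10^6 mm⁴ = 6.929×10^-6 m⁴
Effective length L_e = K·L = 1 × 6.54 = 6.540 m
P_cr = π²EI / L_e² = π² × 108×10⁹ × 6.929×10^-6 / 6.540² = 1.727×10^5 N
Factor of safety n = P_cr / P = 172.68 / 120 = 1.44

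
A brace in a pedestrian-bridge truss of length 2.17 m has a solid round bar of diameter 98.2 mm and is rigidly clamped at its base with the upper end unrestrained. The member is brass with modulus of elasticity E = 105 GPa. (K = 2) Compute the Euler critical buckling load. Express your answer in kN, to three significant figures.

P_cr ≈ 251 kN

I = πd⁴/64 = π×98.2⁴/64 = 4.565×10^6 mm⁴
I = 4.565×10^6 mm⁴ = 4.565×10^-6 m⁴
Effective length L_e = K·L = 2 × 2.17 = 4.340 m
P_cr = π²EI / L_e² = π² × 105×10⁹ × 4.565×10^-6 / 4.340² = 2.511×10^5 N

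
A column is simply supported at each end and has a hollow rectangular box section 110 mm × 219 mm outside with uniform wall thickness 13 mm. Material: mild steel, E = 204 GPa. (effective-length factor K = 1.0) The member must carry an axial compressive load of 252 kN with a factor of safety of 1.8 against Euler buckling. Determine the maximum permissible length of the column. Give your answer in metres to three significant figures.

L_max ≈ 8.09 m

Inner dimensions: h_i = 219 − 2×13 = 193.0 mm, b_i = 110 − 2×13 = 84.00 mm
Weak-axis I_min = (h_o·b_o³ − h_i·b_i³)/12 with b_o = 110, b_i = 84.00 mm (shorter outer/inner sides).
I_min = (219×110³ − 193.0×84.00³)/12 = 1.476×10^7 mm⁴
I = 1.476×10^-5 m⁴
Required critical load P_cr = n·P = 1.8 × 252 = 453.6 kN = 4.536×10^5 N
From P_cr = π²EI/(K·L)²:  L = (1/K)·√(π²EI/P_cr) = (1/1)·√(π²×2.04×10^11×1.476×10^-5/4.536×10^5)
L = 8.09 m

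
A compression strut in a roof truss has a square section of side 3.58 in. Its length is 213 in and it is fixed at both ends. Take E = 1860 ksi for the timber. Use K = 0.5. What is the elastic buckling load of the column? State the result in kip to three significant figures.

P_cr ≈ 22.2 kip

I = a⁴/12 = 3.58⁴/12 = 13.69 in⁴
Effective length L_e = K·L = 0.5 × 213 = 106.5 in
P_cr = π²EI / L_e² = π² × 1860×10³ × 13.69 / 106.5² = 2.215×10^4 lb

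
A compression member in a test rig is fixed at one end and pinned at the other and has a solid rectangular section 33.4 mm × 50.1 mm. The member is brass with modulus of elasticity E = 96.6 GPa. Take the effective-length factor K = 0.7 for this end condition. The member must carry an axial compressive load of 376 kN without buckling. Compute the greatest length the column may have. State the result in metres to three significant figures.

L_max ≈ 0.897 m

Buckling occurs about the weak axis: I_min = h·b³/12 with b = 33.4 mm (the shorter side).
I_min = 50.1×33.4³/12 = 1.556×10^5 mm⁴
I = 1.556×10^-7 m⁴
At the buckling limit P_cr = P = 3.760×10^5 N
From P_cr = π²EI/(K·L)²:  L = (1/K)·√(π²EI/P_cr) = (1/0.7)·√(π²×9.66×10^10×1.556×10^-7/3.760×10^5)
L = 0.897 m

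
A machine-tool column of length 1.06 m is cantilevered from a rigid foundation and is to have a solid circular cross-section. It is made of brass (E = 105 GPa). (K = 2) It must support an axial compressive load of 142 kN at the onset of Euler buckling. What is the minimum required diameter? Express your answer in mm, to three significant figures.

d ≈ 59.5 mm

L_e = K·L = 2 × 1.06 = 2.120 m
Required I = P_cr·L_e²/(π²E) = 1.420×10^5 × 2.120² / (π² × 1.05×10^11) = 6.158×10^-7 m⁴
I_req = 6.158×10^5 mm⁴
Solid circle: I = πd⁴/64  ⇒  d = (64I/π)^(1/4) = (64×6.158×10^5/π)^(1/4) = 59.5 mm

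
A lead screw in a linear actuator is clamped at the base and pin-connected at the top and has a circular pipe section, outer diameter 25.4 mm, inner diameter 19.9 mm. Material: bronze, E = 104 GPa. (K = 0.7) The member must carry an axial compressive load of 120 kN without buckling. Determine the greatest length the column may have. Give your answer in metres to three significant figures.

L_max ≈ 0.471 m

d_o = 25.4 mm, d_i = 19.9 mm
I = π(d_o⁴ − d_i⁴)/64 = π(25.4⁴ − 19.90⁴)/64 = 1.273×10^4 mm⁴
I = 1.273×10^-8 m⁴
At the buckling limit P_cr = P = 1.200×10^5 N
From P_cr = π²EI/(K·L)²:  L = (1/K)·√(π²EI/P_cr) = (1/0.7)·√(π²×1.04×10^11×1.273×10^-8/1.200×10^5)
L = 0.471 m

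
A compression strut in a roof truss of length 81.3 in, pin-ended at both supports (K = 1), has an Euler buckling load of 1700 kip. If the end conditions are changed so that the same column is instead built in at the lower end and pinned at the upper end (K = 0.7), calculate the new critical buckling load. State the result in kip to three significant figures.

P_cr ∝ 1/K², so P_cr,new = P_cr,old × (K_old/K_new)² = 1700 × (1/0.7)²
= 1700 × 2.041 = 3470 kip

P_cr ≈ 3470 kip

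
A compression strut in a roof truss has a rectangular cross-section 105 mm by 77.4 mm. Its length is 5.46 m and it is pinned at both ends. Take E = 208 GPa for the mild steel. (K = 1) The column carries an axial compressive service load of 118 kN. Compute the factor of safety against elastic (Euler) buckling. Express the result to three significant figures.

n ≈ 2.37

Buckling occurs about the weak axis: I_min = h·b³/12 with b = 77.4 mm (the shorter side).
I_min = 105×77.4³/12 = 4.057×10^6 mm⁴
I = 4.057×10^6 mm⁴ = 4.057×10^-6 m⁴
Effective length L_e = K·L = 1 × 5.46 = 5.460 m
P_cr = π²EI / L_e² = π² × 208×10⁹ × 4.057×10^-6 / 5.460² = 2.794×10^5 N
Factor of safety n = P_cr / P = 279.39 / 118 = 2.37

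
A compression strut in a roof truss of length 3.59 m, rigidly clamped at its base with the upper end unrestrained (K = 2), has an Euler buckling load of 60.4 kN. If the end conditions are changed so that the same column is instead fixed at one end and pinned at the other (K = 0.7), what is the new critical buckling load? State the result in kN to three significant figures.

P_cr ≈ 493 kN

P_cr ∝ 1/K², so P_cr,new = P_cr,old × (K_old/K_new)² = 60.4 × (2/0.7)²
= 60.4 × 8.163 = 493 kN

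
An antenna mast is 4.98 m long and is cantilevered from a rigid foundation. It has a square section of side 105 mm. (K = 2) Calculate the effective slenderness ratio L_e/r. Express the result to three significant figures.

λ ≈ 329

I = a⁴/12 = 105⁴/12 = 1.013×10^7 mm⁴
A = 1.103×10^4 mm²;  r_min = √(I/A) = √(1.013×10^7/1.103×10^4) = 30.31 mm
L_e = K·L = 2 × 4.98 m = 9.960 m = 9960.0 mm
λ = L_e / r_min = 9960.0 / 30.31 = 329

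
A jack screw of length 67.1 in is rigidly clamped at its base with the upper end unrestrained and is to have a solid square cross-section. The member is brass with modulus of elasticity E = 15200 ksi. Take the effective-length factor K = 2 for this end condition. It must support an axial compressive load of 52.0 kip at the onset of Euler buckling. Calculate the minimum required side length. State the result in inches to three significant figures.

a ≈ 2.94 in

L_e = K·L = 2 × 67.1 = 134.2 in
Required I = P_cr·L_e²/(π²E) = 5.200×10^4 × 134.2² / (π² × 1.52×10^7) = 6.243 in⁴
Solid square: I = a⁴/12  ⇒  a = (12I)^(1/4) = (12×6.243)^(1/4) = 2.94 in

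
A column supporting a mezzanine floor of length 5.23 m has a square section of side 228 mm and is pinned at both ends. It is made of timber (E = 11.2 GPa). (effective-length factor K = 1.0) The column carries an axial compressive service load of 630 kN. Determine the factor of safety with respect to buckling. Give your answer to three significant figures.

I = a⁴/12 = 228⁴/12 = 2.252×10^8 mm⁴
I = 2.252×10^8 mm⁴ = 2.252×10^-4 m⁴
Effective length L_e = K·L = 1 × 5.23 = 5.230 m
P_cr = π²EI / L_e² = π² × 11.2×10⁹ × 2.252×10^-4 / 5.230² = 9.101×10^5 N
Factor of safety n = P_cr / P = 910.07 / 630 = 1.44

n ≈ 1.44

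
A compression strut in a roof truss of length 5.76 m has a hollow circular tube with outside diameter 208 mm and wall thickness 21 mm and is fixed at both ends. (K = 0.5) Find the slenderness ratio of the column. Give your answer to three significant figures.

λ ≈ 43.3

Inner diameter d_i = 208 − 2×21 = 166.0 mm
I = π(d_o⁴ − d_i⁴)/64 = π(208⁴ − 166.0⁴)/64 = 5.461×10^7 mm⁴
A = 1.234×10^4 mm²;  r_min = √(I/A) = √(5.461×10^7/1.234×10^4) = 66.53 mm
L_e = K·L = 0.5 × 5.76 m = 2.880 m = 2880.0 mm
λ = L_e / r_min = 2880.0 / 66.53 = 43.3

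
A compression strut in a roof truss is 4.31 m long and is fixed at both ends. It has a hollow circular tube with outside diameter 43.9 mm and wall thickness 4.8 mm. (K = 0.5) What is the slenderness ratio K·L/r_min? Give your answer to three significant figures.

Inner diameter d_i = 43.9 − 2×4.8 = 34.30 mm
I = π(d_o⁴ − d_i⁴)/64 = π(43.9⁴ − 34.30⁴)/64 = 1.144×10^5 mm⁴
A = 589.6 mm²;  r_min = √(I/A) = √(1.144×10^5/589.6) = 13.93 mm
L_e = K·L = 0.5 × 4.31 m = 2.155 m = 2155.0 mm
λ = L_e / r_min = 2155.0 / 13.93 = 155

λ ≈ 155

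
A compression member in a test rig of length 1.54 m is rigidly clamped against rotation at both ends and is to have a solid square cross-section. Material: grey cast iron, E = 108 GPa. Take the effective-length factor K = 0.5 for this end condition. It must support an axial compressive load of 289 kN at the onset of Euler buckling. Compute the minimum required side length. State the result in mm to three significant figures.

a ≈ 37.3 mm

L_e = K·L = 0.5 × 1.54 = 0.7700 m
Required I = P_cr·L_e²/(π²E) = 2.890×10^5 × 0.7700² / (π² × 1.08×10^11) = 1.608×10^-7 m⁴
I_req = 1.608×10^5 mm⁴
Solid square: I = a⁴/12  ⇒  a = (12I)^(1/4) = (12×1.608×10^5)^(1/4) = 37.3 mm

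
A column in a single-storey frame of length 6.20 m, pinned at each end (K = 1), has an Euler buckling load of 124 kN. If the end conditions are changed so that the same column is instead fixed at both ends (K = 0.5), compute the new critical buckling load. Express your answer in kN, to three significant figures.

P_cr ∝ 1/K², so P_cr,new = P_cr,old × (K_old/K_new)² = 124 × (1/0.5)²
= 124 × 4.000 = 496 kN

P_cr ≈ 496 kN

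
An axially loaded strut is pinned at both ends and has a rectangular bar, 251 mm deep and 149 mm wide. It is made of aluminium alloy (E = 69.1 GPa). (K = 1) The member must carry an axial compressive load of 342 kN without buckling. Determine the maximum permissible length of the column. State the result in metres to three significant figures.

Buckling occurs about the weak axis: I_min = h·b³/12 with b = 149 mm (the shorter side).
I_min = 251×149³/12 = 6.919×10^7 mm⁴
I = 6.919×10^-5 m⁴
At the buckling limit P_cr = P = 3.420×10^5 N
From P_cr = π²EI/(K·L)²:  L = (1/K)·√(π²EI/P_cr) = (1/1)·√(π²×6.91×10^10×6.919×10^-5/3.420×10^5)
L = 11.7 m

L_max ≈ 11.7 m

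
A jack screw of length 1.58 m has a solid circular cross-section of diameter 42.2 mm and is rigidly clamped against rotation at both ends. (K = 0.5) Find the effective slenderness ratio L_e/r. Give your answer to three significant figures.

For a solid circle r = d/4 = 42.2/4 = 10.55 mm
L_e = K·L = 0.5 × 1.58 m = 0.7900 m = 790.00 mm
λ = L_e / r_min = 790.00 / 10.55 = 74.9

λ ≈ 74.9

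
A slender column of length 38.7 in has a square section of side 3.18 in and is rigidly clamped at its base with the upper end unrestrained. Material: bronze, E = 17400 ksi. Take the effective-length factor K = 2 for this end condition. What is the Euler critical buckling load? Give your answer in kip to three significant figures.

P_cr ≈ 244 kip

I = a⁴/12 = 3.18⁴/12 = 8.522 in⁴
Effective length L_e = K·L = 2 × 38.7 = 77.40 in
P_cr = π²EI / L_e² = π² × 17400×10³ × 8.522 / 77.40² = 2.443×10^5 lb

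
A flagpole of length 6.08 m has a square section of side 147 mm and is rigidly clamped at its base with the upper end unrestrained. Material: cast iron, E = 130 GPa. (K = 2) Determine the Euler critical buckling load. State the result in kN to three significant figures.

I = a⁴/12 = 147⁴/12 = 3.891×10^7 mm⁴
I = 3.891×10^7 mm⁴ = 3.891×10^-5 m⁴
Effective length L_e = K·L = 2 × 6.08 = 12.16 m
P_cr = π²EI / L_e² = π² × 130×10⁹ × 3.891×10^-5 / 12.16² = 3.376×10^5 N

P_cr ≈ 338 kN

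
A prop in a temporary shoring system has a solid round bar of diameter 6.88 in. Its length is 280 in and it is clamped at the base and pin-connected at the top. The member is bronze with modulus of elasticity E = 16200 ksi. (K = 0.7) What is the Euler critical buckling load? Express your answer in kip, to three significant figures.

I = πd⁴/64 = π×6.88⁴/64 = 110.0 in⁴
Effective length L_e = K·L = 0.7 × 280 = 196.0 in
P_cr = π²EI / L_e² = π² × 16200×10³ × 110.0 / 196.0² = 4.577×10^5 lb

P_cr ≈ 458 kip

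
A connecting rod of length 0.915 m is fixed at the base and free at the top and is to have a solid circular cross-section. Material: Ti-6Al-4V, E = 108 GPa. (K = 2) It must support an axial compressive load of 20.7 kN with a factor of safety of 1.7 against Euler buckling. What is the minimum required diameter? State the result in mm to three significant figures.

d ≈ 38.7 mm

Required P_cr = n·P = 1.7 × 20.7 = 35.19 kN
L_e = K·L = 2 × 0.915 = 1.830 m
Required I = P_cr·L_e²/(π²E) = 3.519×10^4 × 1.830² / (π² × 1.08×10^11) = 1.106×10^-7 m⁴
I_req = 1.106×10^5 mm⁴
Solid circle: I = πd⁴/64  ⇒  d = (64I/π)^(1/4) = (64×1.106×10^5/π)^(1/4) = 38.7 mm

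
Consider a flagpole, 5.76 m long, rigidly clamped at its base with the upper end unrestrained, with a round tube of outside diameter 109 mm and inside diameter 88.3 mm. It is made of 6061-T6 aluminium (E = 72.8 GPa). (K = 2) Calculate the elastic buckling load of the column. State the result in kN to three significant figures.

P_cr ≈ 21.4 kN

d_o = 109 mm, d_i = 88.3 mm
I = π(d_o⁴ − d_i⁴)/64 = π(109⁴ − 88.30⁴)/64 = 3.945×10^6 mm⁴
I = 3.945×10^6 mm⁴ = 3.945×10^-6 m⁴
Effective length L_e = K·L = 2 × 5.76 = 11.52 m
P_cr = π²EI / L_e² = π² × 72.8×10⁹ × 3.945×10^-6 / 11.52² = 2.136×10^4 N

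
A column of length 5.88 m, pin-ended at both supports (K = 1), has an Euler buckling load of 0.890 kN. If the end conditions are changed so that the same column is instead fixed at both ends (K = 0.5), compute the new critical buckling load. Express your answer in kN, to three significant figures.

P_cr ∝ 1/K², so P_cr,new = P_cr,old × (K_old/K_new)² = 0.890 × (1/0.5)²
= 0.890 × 4.000 = 3.56 kN

P_cr ≈ 3.56 kN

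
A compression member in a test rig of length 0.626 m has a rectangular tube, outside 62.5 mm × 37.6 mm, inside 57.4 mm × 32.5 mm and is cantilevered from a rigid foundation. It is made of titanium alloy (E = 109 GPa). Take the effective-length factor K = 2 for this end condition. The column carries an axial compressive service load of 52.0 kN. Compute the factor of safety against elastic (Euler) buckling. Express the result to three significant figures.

Weak-axis I_min = (h_o·b_o³ − h_i·b_i³)/12 with b_o = 37.6, b_i = 32.50 mm (shorter outer/inner sides).
I_min = (62.5×37.6³ − 57.40×32.50³)/12 = 1.127×10^5 mm⁴
I = 1.127×10^5 mm⁴ = 1.127×10^-7 m⁴
Effective length L_e = K·L = 2 × 0.626 = 1.252 m
P_cr = π²EI / L_e² = π² × 109×10⁹ × 1.127×10^-7 / 1.252² = 7.732×10^4 N
Factor of safety n = P_cr / P = 77.318 / 52.0 = 1.49

n ≈ 1.49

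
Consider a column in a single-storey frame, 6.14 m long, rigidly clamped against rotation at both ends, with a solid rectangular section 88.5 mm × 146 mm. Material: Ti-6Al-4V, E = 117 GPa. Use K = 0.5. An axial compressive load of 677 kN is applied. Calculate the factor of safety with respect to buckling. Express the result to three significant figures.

Buckling occurs about the weak axis: I_min = h·b³/12 with b = 88.5 mm (the shorter side).
I_min = 146×88.5³/12 = 8.433×10^6 mm⁴
I = 8.433×10^6 mm⁴ = 8.433×10^-6 m⁴
Effective length L_e = K·L = 0.5 × 6.14 = 3.070 m
P_cr = π²EI / L_e² = π² × 117×10⁹ × 8.433×10^-6 / 3.070² = 1.033×10^6 N
Factor of safety n = P_cr / P = 1033.3 / 677 = 1.53

n ≈ 1.53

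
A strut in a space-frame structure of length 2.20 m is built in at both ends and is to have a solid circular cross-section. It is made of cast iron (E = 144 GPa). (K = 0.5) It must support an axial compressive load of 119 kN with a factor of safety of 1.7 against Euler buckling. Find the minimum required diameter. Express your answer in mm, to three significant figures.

Required P_cr = n·P = 1.7 × 119 = 202.3 kN
L_e = K·L = 0.5 × 2.20 = 1.100 m
Required I = P_cr·L_e²/(π²E) = 2.023×10^5 × 1.100² / (π² × 1.44×10^11) = 1.722×10^-7 m⁴
I_req = 1.722×10^5 mm⁴
Solid circle: I = πd⁴/64  ⇒  d = (64I/π)^(1/4) = (64×1.722×10^5/π)^(1/4) = 43.3 mm

d ≈ 43.3 mm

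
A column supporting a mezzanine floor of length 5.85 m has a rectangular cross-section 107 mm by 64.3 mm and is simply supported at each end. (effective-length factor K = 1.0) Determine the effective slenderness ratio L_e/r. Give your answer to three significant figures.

λ ≈ 315

Buckling occurs about the weak axis: I_min = h·b³/12 with b = 64.3 mm (the shorter side).
I_min = 107×64.3³/12 = 2.370×10^6 mm⁴
A = 6.880×10^3 mm²;  r_min = √(I/A) = √(2.370×10^6/6.880×10^3) = 18.56 mm
L_e = K·L = 1 × 5.85 m = 5.850 m = 5850.0 mm
λ = L_e / r_min = 5850.0 / 18.56 = 315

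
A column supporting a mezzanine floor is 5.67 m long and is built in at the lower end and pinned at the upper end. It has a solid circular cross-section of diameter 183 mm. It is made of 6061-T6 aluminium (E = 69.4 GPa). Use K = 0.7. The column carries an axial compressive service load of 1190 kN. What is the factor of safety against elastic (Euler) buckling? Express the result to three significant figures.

n ≈ 2.01

I = πd⁴/64 = π×183⁴/64 = 5.505×10^7 mm⁴
I = 5.505×10^7 mm⁴ = 5.505×10^-5 m⁴
Effective length L_e = K·L = 0.7 × 5.67 = 3.969 m
P_cr = π²EI / L_e² = π² × 69.4×10⁹ × 5.505×10^-5 / 3.969² = 2.394×10^6 N
Factor of safety n = P_cr / P = 2393.7 / 1190 = 2.01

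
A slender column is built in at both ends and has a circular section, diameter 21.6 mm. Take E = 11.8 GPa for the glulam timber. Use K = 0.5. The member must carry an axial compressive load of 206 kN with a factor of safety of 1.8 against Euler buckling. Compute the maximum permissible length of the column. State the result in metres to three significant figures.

L_max ≈ 0.116 m

I = πd⁴/64 = π×21.6⁴/64 = 1.069×10^4 mm⁴
I = 1.069×10^-8 m⁴
Required critical load P_cr = n·P = 1.8 × 206 = 370.8 kN = 3.708×10^5 N
From P_cr = π²EI/(K·L)²:  L = (1/K)·√(π²EI/P_cr) = (1/0.5)·√(π²×1.18×10^10×1.069×10^-8/3.708×10^5)
L = 0.116 m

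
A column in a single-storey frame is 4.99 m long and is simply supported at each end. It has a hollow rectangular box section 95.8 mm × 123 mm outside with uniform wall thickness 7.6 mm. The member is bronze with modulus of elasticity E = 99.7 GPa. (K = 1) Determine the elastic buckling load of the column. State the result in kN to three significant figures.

P_cr ≈ 170 kN

Inner dimensions: h_i = 123 − 2×7.6 = 107.8 mm, b_i = 95.8 − 2×7.6 = 80.60 mm
Weak-axis I_min = (h_o·b_o³ − h_i·b_i³)/12 with b_o = 95.8, b_i = 80.60 mm (shorter outer/inner sides).
I_min = (123×95.8³ − 107.8×80.60³)/12 = 4.308×10^6 mm⁴
I = 4.308×10^6 mm⁴ = 4.308×10^-6 m⁴
Effective length L_e = K·L = 1 × 4.99 = 4.990 m
P_cr = π²EI / L_e² = π² × 99.7×10⁹ × 4.308×10^-6 / 4.990² = 1.703×10^5 N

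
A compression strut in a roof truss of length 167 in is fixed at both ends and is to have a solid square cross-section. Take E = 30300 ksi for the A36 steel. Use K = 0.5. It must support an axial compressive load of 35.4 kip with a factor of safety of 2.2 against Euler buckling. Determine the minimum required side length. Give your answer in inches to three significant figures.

Required P_cr = n·P = 2.2 × 35.4 = 77.88 kip
L_e = K·L = 0.5 × 167 = 83.50 in
Required I = P_cr·L_e²/(π²E) = 7.788×10^4 × 83.50² / (π² × 3.03×10^7) = 1.816 in⁴
Solid square: I = a⁴/12  ⇒  a = (12I)^(1/4) = (12×1.816)^(1/4) = 2.16 in

a ≈ 2.16 in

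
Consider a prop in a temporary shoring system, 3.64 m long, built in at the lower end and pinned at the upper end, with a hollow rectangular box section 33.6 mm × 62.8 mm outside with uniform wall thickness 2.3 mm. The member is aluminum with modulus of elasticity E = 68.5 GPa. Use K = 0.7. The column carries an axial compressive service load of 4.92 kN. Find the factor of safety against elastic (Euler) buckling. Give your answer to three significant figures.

n ≈ 1.70

Inner dimensions: h_i = 62.8 − 2×2.3 = 58.20 mm, b_i = 33.6 − 2×2.3 = 29.00 mm
Weak-axis I_min = (h_o·b_o³ − h_i·b_i³)/12 with b_o = 33.6, b_i = 29.00 mm (shorter outer/inner sides).
I_min = (62.8×33.6³ − 58.20×29.00³)/12 = 8.023×10^4 mm⁴
I = 8.023×10^4 mm⁴ = 8.023×10^-8 m⁴
Effective length L_e = K·L = 0.7 × 3.64 = 2.548 m
P_cr = π²EI / L_e² = π² × 68.5×10⁹ × 8.023×10^-8 / 2.548² = 8.355×10^3 N
Factor of safety n = P_cr / P = 8.3546 / 4.92 = 1.70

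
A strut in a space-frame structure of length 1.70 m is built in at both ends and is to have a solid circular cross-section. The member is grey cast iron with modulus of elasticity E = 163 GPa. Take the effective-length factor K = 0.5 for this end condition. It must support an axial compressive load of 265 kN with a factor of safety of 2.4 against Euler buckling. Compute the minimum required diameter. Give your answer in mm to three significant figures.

d ≈ 49.1 mm

Required P_cr = n·P = 2.4 × 265 = 636.0 kN
L_e = K·L = 0.5 × 1.70 = 0.8500 m
Required I = P_cr·L_e²/(π²E) = 6.360×10^5 × 0.8500² / (π² × 1.63×10^11) = 2.856×10^-7 m⁴
I_req = 2.856×10^5 mm⁴
Solid circle: I = πd⁴/64  ⇒  d = (64I/π)^(1/4) = (64×2.856×10^5/π)^(1/4) = 49.1 mm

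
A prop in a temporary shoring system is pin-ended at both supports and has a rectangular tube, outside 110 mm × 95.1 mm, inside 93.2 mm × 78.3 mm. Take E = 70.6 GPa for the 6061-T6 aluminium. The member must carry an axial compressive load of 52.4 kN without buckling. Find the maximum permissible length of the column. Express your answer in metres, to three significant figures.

L_max ≈ 7.43 m

Weak-axis I_min = (h_o·b_o³ − h_i·b_i³)/12 with b_o = 95.1, b_i = 78.30 mm (shorter outer/inner sides).
I_min = (110×95.1³ − 93.20×78.30³)/12 = 4.156×10^6 mm⁴
I = 4.156×10^-6 m⁴
At the buckling limit P_cr = P = 5.240×10^4 N
From P_cr = π²EI/(K·L)²:  L = (1/K)·√(π²EI/P_cr) = (1/1)·√(π²×7.06×10^10×4.156×10^-6/5.240×10^4)
L = 7.43 m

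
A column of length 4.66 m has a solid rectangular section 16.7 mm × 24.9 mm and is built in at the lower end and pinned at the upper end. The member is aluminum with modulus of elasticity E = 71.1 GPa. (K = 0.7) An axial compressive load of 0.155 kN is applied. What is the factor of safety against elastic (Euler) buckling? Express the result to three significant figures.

n ≈ 4.11

Buckling occurs about the weak axis: I_min = h·b³/12 with b = 16.7 mm (the shorter side).
I_min = 24.9×16.7³/12 = 9.664×10^3 mm⁴
I = 9.664×10^3 mm⁴ = 9.664×10^-9 m⁴
Effective length L_e = K·L = 0.7 × 4.66 = 3.262 m
P_cr = π²EI / L_e² = π² × 71.1×10⁹ × 9.664×10^-9 / 3.262² = 637.3 N
Factor of safety n = P_cr / P = 0.63734 / 0.155 = 4.11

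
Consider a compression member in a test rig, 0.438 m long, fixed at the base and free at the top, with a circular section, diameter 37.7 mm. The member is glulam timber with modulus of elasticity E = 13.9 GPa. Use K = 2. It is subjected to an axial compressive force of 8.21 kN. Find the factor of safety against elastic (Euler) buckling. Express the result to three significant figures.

I = πd⁴/64 = π×37.7⁴/64 = 9.916×10^4 mm⁴
I = 9.916×10^4 mm⁴ = 9.916×10^-8 m⁴
Effective length L_e = K·L = 2 × 0.438 = 0.8760 m
P_cr = π²EI / L_e² = π² × 13.9×10⁹ × 9.916×10^-8 / 0.8760² = 1.773×10^4 N
Factor of safety n = P_cr / P = 17.727 / 8.21 = 2.16

n ≈ 2.16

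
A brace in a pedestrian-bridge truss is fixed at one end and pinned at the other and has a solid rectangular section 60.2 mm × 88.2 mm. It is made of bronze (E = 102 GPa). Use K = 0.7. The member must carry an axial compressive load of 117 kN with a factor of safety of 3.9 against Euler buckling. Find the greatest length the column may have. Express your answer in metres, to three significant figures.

Buckling occurs about the weak axis: I_min = h·b³/12 with b = 60.2 mm (the shorter side).
I_min = 88.2×60.2³/12 = 1.604×10^6 mm⁴
I = 1.604×10^-6 m⁴
Required critical load P_cr = n·P = 3.9 × 117 = 456.3 kN = 4.563×10^5 N
From P_cr = π²EI/(K·L)²:  L = (1/K)·√(π²EI/P_cr) = (1/0.7)·√(π²×1.02×10^11×1.604×10^-6/4.563×10^5)
L = 2.69 m

L_max ≈ 2.69 m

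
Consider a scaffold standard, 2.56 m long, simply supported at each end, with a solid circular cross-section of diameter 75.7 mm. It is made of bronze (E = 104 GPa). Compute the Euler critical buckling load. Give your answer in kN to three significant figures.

P_cr ≈ 252 kN

I = πd⁴/64 = π×75.7⁴/64 = 1.612×10^6 mm⁴
I = 1.612×10^6 mm⁴ = 1.612×10^-6 m⁴
Effective length L_e = K·L = 1 × 2.56 = 2.560 m
P_cr = π²EI / L_e² = π² × 104×10⁹ × 1.612×10^-6 / 2.560² = 2.525×10^5 N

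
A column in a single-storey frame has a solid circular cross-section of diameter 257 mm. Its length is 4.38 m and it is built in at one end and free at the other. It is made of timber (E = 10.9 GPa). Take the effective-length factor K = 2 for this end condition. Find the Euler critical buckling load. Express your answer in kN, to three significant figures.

P_cr ≈ 300 kN

I = πd⁴/64 = π×257⁴/64 = 2.141×10^8 mm⁴
I = 2.141×10^8 mm⁴ = 2.141×10^-4 m⁴
Effective length L_e = K·L = 2 × 4.38 = 8.760 m
P_cr = π²EI / L_e² = π² × 10.9×10⁹ × 2.141×10^-4 / 8.760² = 3.002×10^5 N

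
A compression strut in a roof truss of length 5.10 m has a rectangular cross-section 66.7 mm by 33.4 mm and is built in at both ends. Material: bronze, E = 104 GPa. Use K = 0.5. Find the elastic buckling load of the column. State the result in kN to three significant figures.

Buckling occurs about the weak axis: I_min = h·b³/12 with b = 33.4 mm (the shorter side).
I_min = 66.7×33.4³/12 = 2.071×10^5 mm⁴
I = 2.071×10^5 mm⁴ = 2.071×10^-7 m⁴
Effective length L_e = K·L = 0.5 × 5.10 = 2.550 m
P_cr = π²EI / L_e² = π² × 104×10⁹ × 2.071×10^-7 / 2.550² = 3.269×10^4 N

P_cr ≈ 32.7 kN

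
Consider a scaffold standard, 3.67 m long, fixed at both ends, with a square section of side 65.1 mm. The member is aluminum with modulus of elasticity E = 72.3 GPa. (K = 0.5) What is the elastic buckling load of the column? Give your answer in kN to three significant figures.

I = a⁴/12 = 65.1⁴/12 = 1.497×10^6 mm⁴
I = 1.497×10^6 mm⁴ = 1.497×10^-6 m⁴
Effective length L_e = K·L = 0.5 × 3.67 = 1.835 m
P_cr = π²EI / L_e² = π² × 72.3×10⁹ × 1.497×10^-6 / 1.835² = 3.172×10^5 N

P_cr ≈ 317 kN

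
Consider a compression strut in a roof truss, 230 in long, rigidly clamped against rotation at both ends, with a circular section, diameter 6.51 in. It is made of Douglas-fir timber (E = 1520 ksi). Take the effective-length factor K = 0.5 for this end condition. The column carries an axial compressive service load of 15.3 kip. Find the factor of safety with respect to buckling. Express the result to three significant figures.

n ≈ 6.54

I = πd⁴/64 = π×6.51⁴/64 = 88.16 in⁴
Effective length L_e = K·L = 0.5 × 230 = 115.0 in
P_cr = π²EI / L_e² = π² × 1520×10³ × 88.16 / 115.0² = 1.000×10^5 lb
Factor of safety n = P_cr / P = 100.01 / 15.3 = 6.54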